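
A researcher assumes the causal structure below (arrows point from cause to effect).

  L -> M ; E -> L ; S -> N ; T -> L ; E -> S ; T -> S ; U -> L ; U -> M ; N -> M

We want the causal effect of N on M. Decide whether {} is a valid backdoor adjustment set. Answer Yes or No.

No

Backdoor paths from N to M (paths whose first edge points into N):
  P1: N <- S <- E -> L <- U -> M
  P2: N <- S <- E -> L -> M
  P3: N <- S <- T -> L <- U -> M
  P4: N <- S <- T -> L -> M
Condition 1 (no descendant of N in the set): holds — descendants of N are {M}; none are in {}.
Condition 2 (every backdoor path blocked by {}):
  P1: blocked at collider L (neither it nor any descendant is in the conditioning set).
  P2: open — no interior node is in the conditioning set.
  P3: blocked at collider L (neither it nor any descendant is in the conditioning set).
  P4: open — no interior node is in the conditioning set.
{} does not satisfy the backdoor criterion.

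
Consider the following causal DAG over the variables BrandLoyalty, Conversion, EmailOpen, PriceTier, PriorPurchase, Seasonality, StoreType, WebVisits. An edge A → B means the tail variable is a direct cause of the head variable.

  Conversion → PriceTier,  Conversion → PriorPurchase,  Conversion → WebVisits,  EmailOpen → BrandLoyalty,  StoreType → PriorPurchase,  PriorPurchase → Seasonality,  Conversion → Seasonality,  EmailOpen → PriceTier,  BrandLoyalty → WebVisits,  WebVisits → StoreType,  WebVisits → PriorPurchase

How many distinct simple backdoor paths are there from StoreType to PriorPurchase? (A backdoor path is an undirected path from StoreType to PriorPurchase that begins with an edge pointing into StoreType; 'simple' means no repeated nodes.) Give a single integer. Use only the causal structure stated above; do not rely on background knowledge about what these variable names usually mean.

A backdoor path from StoreType to PriorPurchase is any simple undirected path whose first edge points into StoreType (i.e. leaves StoreType via a parent).
Parents of StoreType: {WebVisits}.
Enumerating:
  P1: StoreType <- WebVisits <- Conversion -> PriorPurchase
  P2: StoreType <- WebVisits <- Conversion -> Seasonality <- PriorPurchase
  P3: StoreType <- WebVisits <- BrandLoyalty <- EmailOpen -> PriceTier <- Conversion -> PriorPurchase
  P4: StoreType <- WebVisits <- BrandLoyalty <- EmailOpen -> PriceTier <- Conversion -> Seasonality <- PriorPurchase
  P5: StoreType <- WebVisits -> PriorPurchase
That exhausts the simple backdoor paths. Count: 5.

5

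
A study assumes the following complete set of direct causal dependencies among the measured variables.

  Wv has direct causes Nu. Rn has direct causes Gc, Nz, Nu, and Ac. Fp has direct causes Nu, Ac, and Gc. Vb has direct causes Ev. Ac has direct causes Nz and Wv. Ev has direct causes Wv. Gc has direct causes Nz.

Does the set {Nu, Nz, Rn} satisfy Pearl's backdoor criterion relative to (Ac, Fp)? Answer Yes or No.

No

Backdoor paths from Ac to Fp (paths whose first edge points into Ac):
  P1: Ac <- Nz -> Gc -> Rn <- Nu -> Fp
  P2: Ac <- Nz -> Gc -> Fp
  P3: Ac <- Nz -> Rn <- Nu -> Fp
  P4: Ac <- Nz -> Rn <- Gc -> Fp
  P5: Ac <- Wv <- Nu -> Rn <- Nz -> Gc -> Fp
  P6: Ac <- Wv <- Nu -> Rn <- Gc -> Fp
  P7: Ac <- Wv <- Nu -> Fp
Condition 1 (no descendant of Ac in the set): FAILS — Rn is a descendant of Ac.
Condition 2 (every backdoor path blocked by {Nu, Nz, Rn}):
  P1: blocked at fork node Nz ∈ conditioning set.
  P2: blocked at fork node Nz ∈ conditioning set.
  P3: blocked at fork node Nz ∈ conditioning set.
  P4: blocked at fork node Nz ∈ conditioning set.
  P5: blocked at fork node Nu ∈ conditioning set.
  P6: blocked at fork node Nu ∈ conditioning set.
  P7: blocked at fork node Nu ∈ conditioning set.
{Nu, Nz, Rn} does not satisfy the backdoor criterion.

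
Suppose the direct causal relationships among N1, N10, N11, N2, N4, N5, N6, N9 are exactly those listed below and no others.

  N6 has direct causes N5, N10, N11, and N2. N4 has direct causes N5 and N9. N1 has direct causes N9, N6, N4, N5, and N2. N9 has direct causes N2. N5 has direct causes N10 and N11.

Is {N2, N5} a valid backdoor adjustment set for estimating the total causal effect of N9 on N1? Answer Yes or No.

Yes

Backdoor paths from N9 to N1 (paths whose first edge points into N9):
  P1: N9 <- N2 -> N6 <- N11 -> N5 -> N4 -> N1
  P2: N9 <- N2 -> N6 <- N11 -> N5 -> N1
  P3: N9 <- N2 -> N6 <- N10 -> N5 -> N4 -> N1
  P4: N9 <- N2 -> N6 <- N10 -> N5 -> N1
  P5: N9 <- N2 -> N6 <- N5 -> N4 -> N1
  P6: N9 <- N2 -> N6 <- N5 -> N1
  P7: N9 <- N2 -> N6 -> N1
  P8: N9 <- N2 -> N1
Condition 1 (no descendant of N9 in the set): holds — descendants of N9 are {N1, N4}; none are in {N2, N5}.
Condition 2 (every backdoor path blocked by {N2, N5}):
  P1: blocked at fork node N2 ∈ conditioning set.
  P2: blocked at fork node N2 ∈ conditioning set.
  P3: blocked at fork node N2 ∈ conditioning set.
  P4: blocked at fork node N2 ∈ conditioning set.
  P5: blocked at fork node N2 ∈ conditioning set.
  P6: blocked at fork node N2 ∈ conditioning set.
  P7: blocked at fork node N2 ∈ conditioning set.
  P8: blocked at fork node N2 ∈ conditioning set.
{N2, N5} satisfies the backdoor criterion.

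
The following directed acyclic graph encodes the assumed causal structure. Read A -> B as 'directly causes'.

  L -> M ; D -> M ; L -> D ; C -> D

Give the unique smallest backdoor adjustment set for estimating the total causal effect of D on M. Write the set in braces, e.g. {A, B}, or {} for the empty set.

Variables eligible for adjustment (non-descendants of D, excluding D and M): {C, L}.
Backdoor paths from D to M:
  P1: D <- L -> M
The empty set is not sufficient: P1 (D <- L -> M) has no collider blocking it and no conditioned non-collider, so it is open.
Try {L}:
  P1: blocked at fork node L ∈ conditioning set.
{L} contains no descendant of D and blocks every backdoor path.
No other singleton works — e.g. {C} leaves P1 open — so {L} is the unique smallest valid adjustment set.

{L}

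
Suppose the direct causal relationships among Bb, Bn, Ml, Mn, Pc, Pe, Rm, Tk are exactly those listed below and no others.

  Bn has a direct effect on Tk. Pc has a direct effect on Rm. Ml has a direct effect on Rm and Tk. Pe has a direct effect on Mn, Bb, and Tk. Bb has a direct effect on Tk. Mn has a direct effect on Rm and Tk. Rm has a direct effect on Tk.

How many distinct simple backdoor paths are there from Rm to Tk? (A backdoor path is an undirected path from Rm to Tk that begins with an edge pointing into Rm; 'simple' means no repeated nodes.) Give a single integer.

4

A backdoor path from Rm to Tk is any simple undirected path whose first edge points into Rm (i.e. leaves Rm via a parent).
Parents of Rm: {Ml, Mn, Pc}.
Enumerating:
  P1: Rm <- Mn <- Pe -> Bb -> Tk
  P2: Rm <- Mn <- Pe -> Tk
  P3: Rm <- Mn -> Tk
  P4: Rm <- Ml -> Tk
That exhausts the simple backdoor paths. Count: 4.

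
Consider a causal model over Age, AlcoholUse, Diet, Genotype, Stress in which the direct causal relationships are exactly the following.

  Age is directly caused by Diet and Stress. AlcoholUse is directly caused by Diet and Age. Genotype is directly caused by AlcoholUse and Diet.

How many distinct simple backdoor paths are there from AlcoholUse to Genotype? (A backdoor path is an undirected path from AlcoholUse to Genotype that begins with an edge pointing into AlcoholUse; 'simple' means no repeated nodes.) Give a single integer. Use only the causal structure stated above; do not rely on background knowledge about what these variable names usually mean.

A backdoor path from AlcoholUse to Genotype is any simple undirected path whose first edge points into AlcoholUse (i.e. leaves AlcoholUse via a parent).
Parents of AlcoholUse: {Age, Diet}.
Enumerating:
  P1: AlcoholUse <- Diet -> Genotype
  P2: AlcoholUse <- Age <- Diet -> Genotype
That exhausts the simple backdoor paths. Count: 2.

2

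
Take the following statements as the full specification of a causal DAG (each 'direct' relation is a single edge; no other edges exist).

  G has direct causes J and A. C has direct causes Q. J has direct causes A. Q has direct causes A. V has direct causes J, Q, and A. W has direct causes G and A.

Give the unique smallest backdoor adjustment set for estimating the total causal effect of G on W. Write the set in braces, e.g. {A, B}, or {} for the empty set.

Variables eligible for adjustment (non-descendants of G, excluding G and W): {A, C, J, Q, V}.
Backdoor paths from G to W:
  P1: G <- A -> W
  P2: G <- J <- A -> W
  P3: G <- J -> V <- A -> W
  P4: G <- J -> V <- Q <- A -> W
The empty set is not sufficient: P1 (G <- A -> W) has no collider blocking it and no conditioned non-collider, so it is open.
Try {A}:
  P1: blocked at fork node A ∈ conditioning set.
  P2: blocked at fork node A ∈ conditioning set.
  P3: blocked at collider V (neither it nor any descendant is in the conditioning set).
  P4: blocked at collider V (neither it nor any descendant is in the conditioning set).
{A} contains no descendant of G and blocks every backdoor path.
No other singleton works — e.g. {Q} leaves P1 open — so {A} is the unique smallest valid adjustment set.

{A}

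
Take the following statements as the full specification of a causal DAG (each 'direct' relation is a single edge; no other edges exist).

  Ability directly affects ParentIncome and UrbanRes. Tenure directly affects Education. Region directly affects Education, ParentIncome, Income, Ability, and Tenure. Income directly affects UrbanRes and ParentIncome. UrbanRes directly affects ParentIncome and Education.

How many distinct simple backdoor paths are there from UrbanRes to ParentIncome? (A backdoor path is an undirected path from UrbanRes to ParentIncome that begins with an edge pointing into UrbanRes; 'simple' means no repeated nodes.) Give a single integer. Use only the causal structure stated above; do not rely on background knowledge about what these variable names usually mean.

A backdoor path from UrbanRes to ParentIncome is any simple undirected path whose first edge points into UrbanRes (i.e. leaves UrbanRes via a parent).
Parents of UrbanRes: {Ability, Income}.
Enumerating:
  P1: UrbanRes <- Ability <- Region -> Income -> ParentIncome
  P2: UrbanRes <- Ability <- Region -> ParentIncome
  P3: UrbanRes <- Ability -> ParentIncome
  P4: UrbanRes <- Income <- Region -> Ability -> ParentIncome
  P5: UrbanRes <- Income <- Region -> ParentIncome
  P6: UrbanRes <- Income -> ParentIncome
That exhausts the simple backdoor paths. Count: 6.

6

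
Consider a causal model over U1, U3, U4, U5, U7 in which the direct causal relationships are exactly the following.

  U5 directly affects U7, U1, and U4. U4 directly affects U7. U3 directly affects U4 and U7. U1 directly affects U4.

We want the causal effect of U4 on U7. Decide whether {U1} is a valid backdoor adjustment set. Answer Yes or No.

No

Backdoor paths from U4 to U7 (paths whose first edge points into U4):
  P1: U4 <- U5 -> U7
  P2: U4 <- U3 -> U7
  P3: U4 <- U1 <- U5 -> U7
Condition 1 (no descendant of U4 in the set): holds — descendants of U4 are {U7}; none are in {U1}.
Condition 2 (every backdoor path blocked by {U1}):
  P1: open — no interior node is in the conditioning set.
  P2: open — no interior node is in the conditioning set.
  P3: blocked at chain node U1 ∈ conditioning set.
{U1} does not satisfy the backdoor criterion.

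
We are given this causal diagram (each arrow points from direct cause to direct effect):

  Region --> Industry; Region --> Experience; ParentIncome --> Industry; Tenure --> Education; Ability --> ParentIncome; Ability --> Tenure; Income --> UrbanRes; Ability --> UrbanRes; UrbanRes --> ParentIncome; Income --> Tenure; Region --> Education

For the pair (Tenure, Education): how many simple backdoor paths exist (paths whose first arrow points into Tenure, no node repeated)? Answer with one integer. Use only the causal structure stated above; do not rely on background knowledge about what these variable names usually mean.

A backdoor path from Tenure to Education is any simple undirected path whose first edge points into Tenure (i.e. leaves Tenure via a parent).
Parents of Tenure: {Ability, Income}.
Enumerating:
  P1: Tenure <- Income -> UrbanRes <- Ability -> ParentIncome -> Industry <- Region -> Education
  P2: Tenure <- Income -> UrbanRes -> ParentIncome -> Industry <- Region -> Education
  P3: Tenure <- Ability -> UrbanRes -> ParentIncome -> Industry <- Region -> Education
  P4: Tenure <- Ability -> ParentIncome -> Industry <- Region -> Education
That exhausts the simple backdoor paths. Count: 4.

4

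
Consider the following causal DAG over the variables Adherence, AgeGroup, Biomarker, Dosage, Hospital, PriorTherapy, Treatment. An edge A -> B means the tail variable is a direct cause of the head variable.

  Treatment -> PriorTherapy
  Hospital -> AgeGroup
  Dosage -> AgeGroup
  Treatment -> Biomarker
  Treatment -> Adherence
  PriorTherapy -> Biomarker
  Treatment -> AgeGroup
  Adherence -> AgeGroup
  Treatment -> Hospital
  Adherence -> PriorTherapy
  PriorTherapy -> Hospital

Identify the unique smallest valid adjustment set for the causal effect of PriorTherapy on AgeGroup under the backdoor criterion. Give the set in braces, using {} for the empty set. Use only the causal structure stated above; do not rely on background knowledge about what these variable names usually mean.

{Adherence, Treatment}

Variables eligible for adjustment (non-descendants of PriorTherapy, excluding PriorTherapy and AgeGroup): {Adherence, Dosage, Treatment}.
Backdoor paths from PriorTherapy to AgeGroup:
  P1: PriorTherapy <- Treatment -> Adherence -> AgeGroup
  P2: PriorTherapy <- Treatment -> Hospital -> AgeGroup
  P3: PriorTherapy <- Treatment -> AgeGroup
  P4: PriorTherapy <- Adherence <- Treatment -> Hospital -> AgeGroup
  P5: PriorTherapy <- Adherence <- Treatment -> AgeGroup
  P6: PriorTherapy <- Adherence -> AgeGroup
The empty set is not sufficient: P1 (PriorTherapy <- Treatment -> Adherence -> AgeGroup) has no collider blocking it and no conditioned non-collider, so it is open.
Try {Adherence, Treatment}:
  P1: blocked at fork node Treatment ∈ conditioning set.
  P2: blocked at fork node Treatment ∈ conditioning set.
  P3: blocked at fork node Treatment ∈ conditioning set.
  P4: blocked at chain node Adherence ∈ conditioning set.
  P5: blocked at chain node Adherence ∈ conditioning set.
  P6: blocked at fork node Adherence ∈ conditioning set.
{Adherence, Treatment} contains no descendant of PriorTherapy and blocks every backdoor path.
Every element of {Adherence, Treatment} is needed (dropping Adherence leaves P6 open; dropping Treatment leaves P2 open), so no proper subset is valid.
Among all size-2 subsets of the eligible variables, only {Adherence, Treatment} blocks every backdoor path, so it is the unique smallest valid adjustment set.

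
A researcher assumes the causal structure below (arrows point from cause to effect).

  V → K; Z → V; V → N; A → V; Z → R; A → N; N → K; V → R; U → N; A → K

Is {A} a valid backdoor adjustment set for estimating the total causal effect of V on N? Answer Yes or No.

Yes

Backdoor paths from V to N (paths whose first edge points into V):
  P1: V <- A -> N
  P2: V <- A -> K <- N
Condition 1 (no descendant of V in the set): holds — descendants of V are {K, N, R}; none are in {A}.
Condition 2 (every backdoor path blocked by {A}):
  P1: blocked at fork node A ∈ conditioning set.
  P2: blocked at fork node A ∈ conditioning set.
{A} satisfies the backdoor criterion.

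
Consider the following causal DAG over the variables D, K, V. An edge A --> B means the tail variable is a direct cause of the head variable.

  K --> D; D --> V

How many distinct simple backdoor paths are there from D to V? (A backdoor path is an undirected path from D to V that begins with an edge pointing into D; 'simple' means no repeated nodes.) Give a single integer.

A backdoor path from D to V is any simple undirected path whose first edge points into D (i.e. leaves D via a parent).
Parents of D: {K}.
No simple path from any parent of D reaches V without revisiting D, so there are no backdoor paths.

0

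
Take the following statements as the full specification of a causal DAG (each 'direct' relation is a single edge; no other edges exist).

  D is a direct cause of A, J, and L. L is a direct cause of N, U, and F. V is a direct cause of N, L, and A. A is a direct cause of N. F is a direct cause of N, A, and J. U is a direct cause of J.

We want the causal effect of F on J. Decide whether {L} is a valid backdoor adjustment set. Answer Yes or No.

Yes

Backdoor paths from F to J (paths whose first edge points into F):
  P1: F <- L <- D -> J
  P2: F <- L <- V -> A <- D -> J
  P3: F <- L <- V -> N <- A <- D -> J
  P4: F <- L -> U -> J
  P5: F <- L -> N <- V -> A <- D -> J
  P6: F <- L -> N <- A <- D -> J
Condition 1 (no descendant of F in the set): holds — descendants of F are {A, J, N}; none are in {L}.
Condition 2 (every backdoor path blocked by {L}):
  P1: blocked at chain node L ∈ conditioning set.
  P2: blocked at chain node L ∈ conditioning set.
  P3: blocked at chain node L ∈ conditioning set.
  P4: blocked at fork node L ∈ conditioning set.
  P5: blocked at fork node L ∈ conditioning set.
  P6: blocked at fork node L ∈ conditioning set.
{L} satisfies the backdoor criterion.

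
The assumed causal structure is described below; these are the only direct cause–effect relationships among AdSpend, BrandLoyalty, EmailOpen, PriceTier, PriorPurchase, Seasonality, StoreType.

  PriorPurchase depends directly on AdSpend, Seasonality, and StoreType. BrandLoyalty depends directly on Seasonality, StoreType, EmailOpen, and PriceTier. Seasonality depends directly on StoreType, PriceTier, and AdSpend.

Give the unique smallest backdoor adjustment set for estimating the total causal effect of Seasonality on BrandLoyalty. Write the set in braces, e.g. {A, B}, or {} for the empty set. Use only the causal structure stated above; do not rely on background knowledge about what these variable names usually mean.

{PriceTier, StoreType}

Variables eligible for adjustment (non-descendants of Seasonality, excluding Seasonality and BrandLoyalty): {AdSpend, EmailOpen, PriceTier, StoreType}.
Backdoor paths from Seasonality to BrandLoyalty:
  P1: Seasonality <- StoreType -> BrandLoyalty
  P2: Seasonality <- AdSpend -> PriorPurchase <- StoreType -> BrandLoyalty
  P3: Seasonality <- PriceTier -> BrandLoyalty
The empty set is not sufficient: P1 (Seasonality <- StoreType -> BrandLoyalty) has no collider blocking it and no conditioned non-collider, so it is open.
Try {PriceTier, StoreType}:
  P1: blocked at fork node StoreType ∈ conditioning set.
  P2: blocked at collider PriorPurchase (neither it nor any descendant is in the conditioning set).
  P3: blocked at fork node PriceTier ∈ conditioning set.
{PriceTier, StoreType} contains no descendant of Seasonality and blocks every backdoor path.
Every element of {PriceTier, StoreType} is needed (dropping PriceTier leaves P3 open; dropping StoreType leaves P1 open), so no proper subset is valid.
Among all size-2 subsets of the eligible variables, only {PriceTier, StoreType} blocks every backdoor path, so it is the unique smallest valid adjustment set.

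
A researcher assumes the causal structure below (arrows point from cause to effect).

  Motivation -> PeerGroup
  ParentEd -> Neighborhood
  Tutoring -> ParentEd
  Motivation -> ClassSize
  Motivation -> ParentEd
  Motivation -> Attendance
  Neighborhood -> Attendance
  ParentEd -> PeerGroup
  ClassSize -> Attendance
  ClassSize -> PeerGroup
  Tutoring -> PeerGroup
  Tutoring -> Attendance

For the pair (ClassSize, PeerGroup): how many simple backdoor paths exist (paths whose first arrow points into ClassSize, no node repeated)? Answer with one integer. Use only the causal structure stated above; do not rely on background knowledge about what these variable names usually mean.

8

A backdoor path from ClassSize to PeerGroup is any simple undirected path whose first edge points into ClassSize (i.e. leaves ClassSize via a parent).
Parents of ClassSize: {Motivation}.
Enumerating:
  P1: ClassSize <- Motivation -> ParentEd <- Tutoring -> PeerGroup
  P2: ClassSize <- Motivation -> ParentEd -> Neighborhood -> Attendance <- Tutoring -> PeerGroup
  P3: ClassSize <- Motivation -> ParentEd -> PeerGroup
  P4: ClassSize <- Motivation -> Attendance <- Tutoring -> ParentEd -> PeerGroup
  P5: ClassSize <- Motivation -> Attendance <- Tutoring -> PeerGroup
  P6: ClassSize <- Motivation -> Attendance <- Neighborhood <- ParentEd <- Tutoring -> PeerGroup
  P7: ClassSize <- Motivation -> Attendance <- Neighborhood <- ParentEd -> PeerGroup
  P8: ClassSize <- Motivation -> PeerGroup
That exhausts the simple backdoor paths. Count: 8.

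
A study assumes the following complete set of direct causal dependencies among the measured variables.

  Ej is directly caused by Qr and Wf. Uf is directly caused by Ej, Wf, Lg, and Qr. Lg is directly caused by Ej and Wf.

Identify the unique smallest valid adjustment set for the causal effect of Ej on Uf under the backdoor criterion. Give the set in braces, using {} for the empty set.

{Qr, Wf}

Variables eligible for adjustment (non-descendants of Ej, excluding Ej and Uf): {Qr, Wf}.
Backdoor paths from Ej to Uf:
  P1: Ej <- Wf -> Lg -> Uf
  P2: Ej <- Wf -> Uf
  P3: Ej <- Qr -> Uf
The empty set is not sufficient: P1 (Ej <- Wf -> Lg -> Uf) has no collider blocking it and no conditioned non-collider, so it is open.
Try {Qr, Wf}:
  P1: blocked at fork node Wf ∈ conditioning set.
  P2: blocked at fork node Wf ∈ conditioning set.
  P3: blocked at fork node Qr ∈ conditioning set.
{Qr, Wf} contains no descendant of Ej and blocks every backdoor path.
Every element of {Qr, Wf} is needed (dropping Qr leaves P3 open; dropping Wf leaves P1 open), so no proper subset is valid.
Among all size-2 subsets of the eligible variables, only {Qr, Wf} blocks every backdoor path, so it is the unique smallest valid adjustment set.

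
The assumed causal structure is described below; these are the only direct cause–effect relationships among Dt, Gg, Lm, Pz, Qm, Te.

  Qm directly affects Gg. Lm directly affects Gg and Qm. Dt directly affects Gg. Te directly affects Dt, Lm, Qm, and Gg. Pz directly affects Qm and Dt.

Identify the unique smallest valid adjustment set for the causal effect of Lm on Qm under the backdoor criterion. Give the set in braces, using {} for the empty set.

Variables eligible for adjustment (non-descendants of Lm, excluding Lm and Qm): {Dt, Pz, Te}.
Backdoor paths from Lm to Qm:
  P1: Lm <- Te -> Qm
  P2: Lm <- Te -> Dt <- Pz -> Qm
  P3: Lm <- Te -> Dt -> Gg <- Qm
  P4: Lm <- Te -> Gg <- Qm
  P5: Lm <- Te -> Gg <- Dt <- Pz -> Qm
The empty set is not sufficient: P1 (Lm <- Te -> Qm) has no collider blocking it and no conditioned non-collider, so it is open.
Try {Te}:
  P1: blocked at fork node Te ∈ conditioning set.
  P2: blocked at fork node Te ∈ conditioning set.
  P3: blocked at fork node Te ∈ conditioning set.
  P4: blocked at fork node Te ∈ conditioning set.
  P5: blocked at fork node Te ∈ conditioning set.
{Te} contains no descendant of Lm and blocks every backdoor path.
No other singleton works — e.g. {Pz} leaves P1 open — so {Te} is the unique smallest valid adjustment set.

{Te}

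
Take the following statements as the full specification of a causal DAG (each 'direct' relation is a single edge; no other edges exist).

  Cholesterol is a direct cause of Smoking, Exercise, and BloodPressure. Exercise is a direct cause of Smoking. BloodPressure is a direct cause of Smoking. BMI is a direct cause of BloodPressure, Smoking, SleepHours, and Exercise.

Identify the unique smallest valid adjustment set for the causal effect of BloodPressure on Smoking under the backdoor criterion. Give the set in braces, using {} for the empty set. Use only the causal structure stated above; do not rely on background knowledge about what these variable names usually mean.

{BMI, Cholesterol}

Variables eligible for adjustment (non-descendants of BloodPressure, excluding BloodPressure and Smoking): {BMI, Cholesterol, Exercise, SleepHours}.
Backdoor paths from BloodPressure to Smoking:
  P1: BloodPressure <- Cholesterol -> Exercise <- BMI -> Smoking
  P2: BloodPressure <- Cholesterol -> Exercise -> Smoking
  P3: BloodPressure <- Cholesterol -> Smoking
  P4: BloodPressure <- BMI -> Exercise <- Cholesterol -> Smoking
  P5: BloodPressure <- BMI -> Exercise -> Smoking
  P6: BloodPressure <- BMI -> Smoking
The empty set is not sufficient: P2 (BloodPressure <- Cholesterol -> Exercise -> Smoking) has no collider blocking it and no conditioned non-collider, so it is open.
Try {BMI, Cholesterol}:
  P1: blocked at fork node Cholesterol ∈ conditioning set.
  P2: blocked at fork node Cholesterol ∈ conditioning set.
  P3: blocked at fork node Cholesterol ∈ conditioning set.
  P4: blocked at fork node BMI ∈ conditioning set.
  P5: blocked at fork node BMI ∈ conditioning set.
  P6: blocked at fork node BMI ∈ conditioning set.
{BMI, Cholesterol} contains no descendant of BloodPressure and blocks every backdoor path.
Every element of {BMI, Cholesterol} is needed (dropping BMI leaves P5 open; dropping Cholesterol leaves P2 open), so no proper subset is valid.
Among all size-2 subsets of the eligible variables, only {BMI, Cholesterol} blocks every backdoor path, so it is the unique smallest valid adjustment set.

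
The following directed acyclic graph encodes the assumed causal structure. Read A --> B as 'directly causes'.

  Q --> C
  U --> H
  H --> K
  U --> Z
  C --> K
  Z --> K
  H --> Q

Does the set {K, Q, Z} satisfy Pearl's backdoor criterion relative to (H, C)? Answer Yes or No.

No

Backdoor paths from H to C (paths whose first edge points into H):
  P1: H <- U -> Z -> K <- C
Condition 1 (no descendant of H in the set): FAILS — K and Q are descendants of H.
Condition 2 (every backdoor path blocked by {K, Q, Z}):
  P1: blocked at chain node Z ∈ conditioning set.
{K, Q, Z} does not satisfy the backdoor criterion.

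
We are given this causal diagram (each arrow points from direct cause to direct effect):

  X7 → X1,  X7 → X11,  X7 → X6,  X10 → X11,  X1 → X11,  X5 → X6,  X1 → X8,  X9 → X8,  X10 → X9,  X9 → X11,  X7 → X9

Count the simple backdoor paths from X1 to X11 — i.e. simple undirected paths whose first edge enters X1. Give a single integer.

3

A backdoor path from X1 to X11 is any simple undirected path whose first edge points into X1 (i.e. leaves X1 via a parent).
Parents of X1: {X7}.
Enumerating:
  P1: X1 <- X7 -> X9 <- X10 -> X11
  P2: X1 <- X7 -> X9 -> X11
  P3: X1 <- X7 -> X11
That exhausts the simple backdoor paths. Count: 3.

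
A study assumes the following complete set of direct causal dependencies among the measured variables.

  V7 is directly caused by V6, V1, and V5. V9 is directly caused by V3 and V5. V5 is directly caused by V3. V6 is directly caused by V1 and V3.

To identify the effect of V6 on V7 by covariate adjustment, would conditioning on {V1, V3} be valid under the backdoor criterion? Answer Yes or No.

Backdoor paths from V6 to V7 (paths whose first edge points into V6):
  P1: V6 <- V3 -> V5 -> V7
  P2: V6 <- V3 -> V9 <- V5 -> V7
  P3: V6 <- V1 -> V7
Condition 1 (no descendant of V6 in the set): holds — descendants of V6 are {V7}; none are in {V1, V3}.
Condition 2 (every backdoor path blocked by {V1, V3}):
  P1: blocked at fork node V3 ∈ conditioning set.
  P2: blocked at fork node V3 ∈ conditioning set.
  P3: blocked at fork node V1 ∈ conditioning set.
{V1, V3} satisfies the backdoor criterion.

Yes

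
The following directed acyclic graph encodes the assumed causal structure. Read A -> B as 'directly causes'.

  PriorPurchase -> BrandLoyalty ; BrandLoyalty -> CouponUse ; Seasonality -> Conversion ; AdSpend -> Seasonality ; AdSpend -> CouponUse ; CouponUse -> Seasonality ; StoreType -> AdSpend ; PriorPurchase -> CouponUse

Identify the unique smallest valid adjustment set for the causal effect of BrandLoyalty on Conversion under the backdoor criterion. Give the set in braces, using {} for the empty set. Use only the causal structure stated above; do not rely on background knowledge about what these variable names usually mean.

{PriorPurchase}

Variables eligible for adjustment (non-descendants of BrandLoyalty, excluding BrandLoyalty and Conversion): {AdSpend, PriorPurchase, StoreType}.
Backdoor paths from BrandLoyalty to Conversion:
  P1: BrandLoyalty <- PriorPurchase -> CouponUse <- AdSpend -> Seasonality -> Conversion
  P2: BrandLoyalty <- PriorPurchase -> CouponUse -> Seasonality -> Conversion
The empty set is not sufficient: P2 (BrandLoyalty <- PriorPurchase -> CouponUse -> Seasonality -> Conversion) has no collider blocking it and no conditioned non-collider, so it is open.
Try {PriorPurchase}:
  P1: blocked at fork node PriorPurchase ∈ conditioning set.
  P2: blocked at fork node PriorPurchase ∈ conditioning set.
{PriorPurchase} contains no descendant of BrandLoyalty and blocks every backdoor path.
No other singleton works — e.g. {StoreType} leaves P2 open — so {PriorPurchase} is the unique smallest valid adjustment set.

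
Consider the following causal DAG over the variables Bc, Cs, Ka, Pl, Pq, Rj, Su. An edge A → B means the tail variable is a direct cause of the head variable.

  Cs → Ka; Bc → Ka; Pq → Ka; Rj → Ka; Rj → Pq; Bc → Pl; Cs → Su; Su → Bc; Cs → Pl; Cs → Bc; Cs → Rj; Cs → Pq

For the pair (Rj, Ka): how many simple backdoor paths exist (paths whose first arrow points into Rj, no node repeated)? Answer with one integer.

A backdoor path from Rj to Ka is any simple undirected path whose first edge points into Rj (i.e. leaves Rj via a parent).
Parents of Rj: {Cs}.
Enumerating:
  P1: Rj <- Cs -> Su -> Bc -> Ka
  P2: Rj <- Cs -> Bc -> Ka
  P3: Rj <- Cs -> Pl <- Bc -> Ka
  P4: Rj <- Cs -> Pq -> Ka
  P5: Rj <- Cs -> Ka
That exhausts the simple backdoor paths. Count: 5.

5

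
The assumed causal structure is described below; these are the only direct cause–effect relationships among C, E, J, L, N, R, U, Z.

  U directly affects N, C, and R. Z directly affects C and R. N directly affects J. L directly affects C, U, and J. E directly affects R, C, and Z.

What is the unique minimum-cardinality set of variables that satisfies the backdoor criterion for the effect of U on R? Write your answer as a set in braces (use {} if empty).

{}

Variables eligible for adjustment (non-descendants of U, excluding U and R): {E, L, Z}.
Backdoor paths from U to R:
  P1: U <- L -> C <- E -> Z -> R
  P2: U <- L -> C <- E -> R
  P3: U <- L -> C <- Z <- E -> R
  P4: U <- L -> C <- Z -> R
Each backdoor path contains an unconditioned collider, so every path is already blocked with the empty conditioning set:
  P1: blocked at collider C (neither it nor any descendant is in the conditioning set).
  P2: blocked at collider C (neither it nor any descendant is in the conditioning set).
  P3: blocked at collider C (neither it nor any descendant is in the conditioning set).
  P4: blocked at collider C (neither it nor any descendant is in the conditioning set).
The empty set is therefore the unique smallest valid set.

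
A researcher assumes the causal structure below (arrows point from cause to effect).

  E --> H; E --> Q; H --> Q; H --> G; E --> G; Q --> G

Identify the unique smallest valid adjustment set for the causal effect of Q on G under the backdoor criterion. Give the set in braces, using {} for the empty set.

Variables eligible for adjustment (non-descendants of Q, excluding Q and G): {E, H}.
Backdoor paths from Q to G:
  P1: Q <- E -> H -> G
  P2: Q <- E -> G
  P3: Q <- H <- E -> G
  P4: Q <- H -> G
The empty set is not sufficient: P1 (Q <- E -> H -> G) has no collider blocking it and no conditioned non-collider, so it is open.
Try {E, H}:
  P1: blocked at fork node E ∈ conditioning set.
  P2: blocked at fork node E ∈ conditioning set.
  P3: blocked at chain node H ∈ conditioning set.
  P4: blocked at fork node H ∈ conditioning set.
{E, H} contains no descendant of Q and blocks every backdoor path.
Every element of {E, H} is needed (dropping E leaves P2 open; dropping H leaves P4 open), so no proper subset is valid.
Among all size-2 subsets of the eligible variables, only {E, H} blocks every backdoor path, so it is the unique smallest valid adjustment set.

{E, H}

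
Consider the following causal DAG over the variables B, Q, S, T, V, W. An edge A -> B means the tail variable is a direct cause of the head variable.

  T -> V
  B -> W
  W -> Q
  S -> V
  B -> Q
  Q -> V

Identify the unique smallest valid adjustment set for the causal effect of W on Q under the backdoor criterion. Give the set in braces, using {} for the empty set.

{B}

Variables eligible for adjustment (non-descendants of W, excluding W and Q): {B, S, T}.
Backdoor paths from W to Q:
  P1: W <- B -> Q
The empty set is not sufficient: P1 (W <- B -> Q) has no collider blocking it and no conditioned non-collider, so it is open.
Try {B}:
  P1: blocked at fork node B ∈ conditioning set.
{B} contains no descendant of W and blocks every backdoor path.
No other singleton works — e.g. {T} leaves P1 open — so {B} is the unique smallest valid adjustment set.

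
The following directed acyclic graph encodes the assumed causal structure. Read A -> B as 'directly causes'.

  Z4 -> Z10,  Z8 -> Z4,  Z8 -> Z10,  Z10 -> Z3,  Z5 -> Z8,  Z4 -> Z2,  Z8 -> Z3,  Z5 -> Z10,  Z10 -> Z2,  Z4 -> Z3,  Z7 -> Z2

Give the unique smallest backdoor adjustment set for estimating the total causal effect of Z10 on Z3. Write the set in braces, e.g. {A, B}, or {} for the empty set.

{Z4, Z8}

Variables eligible for adjustment (non-descendants of Z10, excluding Z10 and Z3): {Z4, Z5, Z7, Z8}.
Backdoor paths from Z10 to Z3:
  P1: Z10 <- Z5 -> Z8 -> Z4 -> Z3
  P2: Z10 <- Z5 -> Z8 -> Z3
  P3: Z10 <- Z8 -> Z4 -> Z3
  P4: Z10 <- Z8 -> Z3
  P5: Z10 <- Z4 <- Z8 -> Z3
  P6: Z10 <- Z4 -> Z3
The empty set is not sufficient: P1 (Z10 <- Z5 -> Z8 -> Z4 -> Z3) has no collider blocking it and no conditioned non-collider, so it is open.
Try {Z4, Z8}:
  P1: blocked at chain node Z8 ∈ conditioning set.
  P2: blocked at chain node Z8 ∈ conditioning set.
  P3: blocked at fork node Z8 ∈ conditioning set.
  P4: blocked at fork node Z8 ∈ conditioning set.
  P5: blocked at chain node Z4 ∈ conditioning set.
  P6: blocked at fork node Z4 ∈ conditioning set.
{Z4, Z8} contains no descendant of Z10 and blocks every backdoor path.
Every element of {Z4, Z8} is needed (dropping Z4 leaves P6 open; dropping Z8 leaves P2 open), so no proper subset is valid.
Among all size-2 subsets of the eligible variables, only {Z4, Z8} blocks every backdoor path, so it is the unique smallest valid adjustment set.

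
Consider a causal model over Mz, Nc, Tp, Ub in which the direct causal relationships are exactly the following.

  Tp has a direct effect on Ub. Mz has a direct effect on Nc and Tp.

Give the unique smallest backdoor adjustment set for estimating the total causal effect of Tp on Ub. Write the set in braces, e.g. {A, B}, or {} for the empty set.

Variables eligible for adjustment (non-descendants of Tp, excluding Tp and Ub): {Mz, Nc}.
Backdoor paths from Tp to Ub:
  (none)
With no backdoor paths the empty set already satisfies the criterion, and it is trivially minimal.

{}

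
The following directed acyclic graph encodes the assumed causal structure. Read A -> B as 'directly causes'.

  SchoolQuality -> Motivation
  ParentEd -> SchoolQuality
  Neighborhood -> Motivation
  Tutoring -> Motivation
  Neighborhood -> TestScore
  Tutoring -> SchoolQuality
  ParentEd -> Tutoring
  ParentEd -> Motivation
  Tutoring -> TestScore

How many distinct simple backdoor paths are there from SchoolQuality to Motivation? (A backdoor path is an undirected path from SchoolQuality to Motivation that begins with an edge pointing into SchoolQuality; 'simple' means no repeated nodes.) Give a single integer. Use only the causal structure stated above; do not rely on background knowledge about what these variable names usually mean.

6

A backdoor path from SchoolQuality to Motivation is any simple undirected path whose first edge points into SchoolQuality (i.e. leaves SchoolQuality via a parent).
Parents of SchoolQuality: {ParentEd, Tutoring}.
Enumerating:
  P1: SchoolQuality <- ParentEd -> Tutoring -> TestScore <- Neighborhood -> Motivation
  P2: SchoolQuality <- ParentEd -> Tutoring -> Motivation
  P3: SchoolQuality <- ParentEd -> Motivation
  P4: SchoolQuality <- Tutoring <- ParentEd -> Motivation
  P5: SchoolQuality <- Tutoring -> TestScore <- Neighborhood -> Motivation
  P6: SchoolQuality <- Tutoring -> Motivation
That exhausts the simple backdoor paths. Count: 6.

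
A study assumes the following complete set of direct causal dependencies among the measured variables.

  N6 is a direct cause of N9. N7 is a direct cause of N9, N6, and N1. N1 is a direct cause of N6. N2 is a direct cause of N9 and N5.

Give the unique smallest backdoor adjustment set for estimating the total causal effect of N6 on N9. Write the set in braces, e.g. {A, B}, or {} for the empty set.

Variables eligible for adjustment (non-descendants of N6, excluding N6 and N9): {N1, N2, N5, N7}.
Backdoor paths from N6 to N9:
  P1: N6 <- N7 -> N9
  P2: N6 <- N1 <- N7 -> N9
The empty set is not sufficient: P1 (N6 <- N7 -> N9) has no collider blocking it and no conditioned non-collider, so it is open.
Try {N7}:
  P1: blocked at fork node N7 ∈ conditioning set.
  P2: blocked at fork node N7 ∈ conditioning set.
{N7} contains no descendant of N6 and blocks every backdoor path.
No other singleton works — e.g. {N2} leaves P1 open — so {N7} is the unique smallest valid adjustment set.

{N7}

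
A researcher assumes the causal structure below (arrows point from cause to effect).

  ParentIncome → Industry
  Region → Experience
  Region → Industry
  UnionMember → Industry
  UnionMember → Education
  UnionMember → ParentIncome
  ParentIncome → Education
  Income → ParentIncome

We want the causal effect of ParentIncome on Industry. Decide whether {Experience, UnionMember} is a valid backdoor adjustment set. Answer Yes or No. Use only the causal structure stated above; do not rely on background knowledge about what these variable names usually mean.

Backdoor paths from ParentIncome to Industry (paths whose first edge points into ParentIncome):
  P1: ParentIncome <- UnionMember -> Industry
Condition 1 (no descendant of ParentIncome in the set): holds — descendants of ParentIncome are {Education, Industry}; none are in {Experience, UnionMember}.
Condition 2 (every backdoor path blocked by {Experience, UnionMember}):
  P1: blocked at fork node UnionMember ∈ conditioning set.
{Experience, UnionMember} satisfies the backdoor criterion.

Yes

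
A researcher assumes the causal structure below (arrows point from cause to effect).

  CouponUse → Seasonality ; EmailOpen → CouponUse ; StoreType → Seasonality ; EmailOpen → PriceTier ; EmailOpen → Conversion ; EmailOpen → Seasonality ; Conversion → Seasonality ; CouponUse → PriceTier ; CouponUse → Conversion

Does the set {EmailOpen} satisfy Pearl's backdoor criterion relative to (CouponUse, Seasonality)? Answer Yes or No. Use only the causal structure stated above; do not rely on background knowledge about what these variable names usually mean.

Backdoor paths from CouponUse to Seasonality (paths whose first edge points into CouponUse):
  P1: CouponUse <- EmailOpen -> Conversion -> Seasonality
  P2: CouponUse <- EmailOpen -> Seasonality
Condition 1 (no descendant of CouponUse in the set): holds — descendants of CouponUse are {Conversion, PriceTier, Seasonality}; none are in {EmailOpen}.
Condition 2 (every backdoor path blocked by {EmailOpen}):
  P1: blocked at fork node EmailOpen ∈ conditioning set.
  P2: blocked at fork node EmailOpen ∈ conditioning set.
{EmailOpen} satisfies the backdoor criterion.

Yes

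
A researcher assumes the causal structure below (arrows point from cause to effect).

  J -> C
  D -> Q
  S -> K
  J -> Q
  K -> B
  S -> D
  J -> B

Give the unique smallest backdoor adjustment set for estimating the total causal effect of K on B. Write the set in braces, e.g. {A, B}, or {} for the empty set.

{}

Variables eligible for adjustment (non-descendants of K, excluding K and B): {C, D, J, Q, S}.
Backdoor paths from K to B:
  P1: K <- S -> D -> Q <- J -> B
Each backdoor path contains an unconditioned collider, so every path is already blocked with the empty conditioning set:
  P1: blocked at collider Q (neither it nor any descendant is in the conditioning set).
The empty set is therefore the unique smallest valid set.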